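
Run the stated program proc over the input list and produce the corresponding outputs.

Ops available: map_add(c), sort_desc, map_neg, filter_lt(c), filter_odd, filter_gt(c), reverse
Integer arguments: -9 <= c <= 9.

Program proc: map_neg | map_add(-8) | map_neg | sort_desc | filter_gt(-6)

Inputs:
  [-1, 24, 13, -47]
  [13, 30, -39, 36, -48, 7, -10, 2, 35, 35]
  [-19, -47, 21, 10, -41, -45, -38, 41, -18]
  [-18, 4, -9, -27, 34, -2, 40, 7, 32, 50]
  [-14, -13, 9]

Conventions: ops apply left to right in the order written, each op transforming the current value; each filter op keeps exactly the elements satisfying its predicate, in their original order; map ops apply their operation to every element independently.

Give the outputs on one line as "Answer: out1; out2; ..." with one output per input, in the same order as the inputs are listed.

[32, 21, 7]; [44, 43, 43, 38, 21, 15, 10, -2]; [49, 29, 18]; [58, 48, 42, 40, 15, 12, 6, -1]; [17, -5]

Execution, op by op:
  [-1, 24, 13, -47] -> [1, -24, -13, 47] -> [-7, -32, -21, 39] -> [7, 32, 21, -39] -> [32, 21, 7, -39] -> [32, 21, 7]
  [13, 30, -39, 36, -48, 7, -10, 2, 35, 35] -> [-13, -30, 39, -36, 48, -7, 10, -2, -35, -35] -> [-21, -38, 31, -44, 40, -15, 2, -10, -43, -43] -> [21, 38, -31, 44, -40, 15, -2, 10, 43, 43] -> [44, 43, 43, 38, 21, 15, 10, -2, -31, -40] -> [44, 43, 43, 38, 21, 15, 10, -2]
  [-19, -47, 21, 10, -41, -45, -38, 41, -18] -> [19, 47, -21, -10, 41, 45, 38, -41, 18] -> [11, 39, -29, -18, 33, 37, 30, -49, 10] -> [-11, -39, 29, 18, -33, -37, -30, 49, -10] -> [49, 29, 18, -10, -11, -30, -33, -37, -39] -> [49, 29, 18]
  [-18, 4, -9, -27, 34, -2, 40, 7, 32, 50] -> [18, -4, 9, 27, -34, 2, -40, -7, -32, -50] -> [10, -12, 1, 19, -42, -6, -48, -15, -40, -58] -> [-10, 12, -1, -19, 42, 6, 48, 15, 40, 58] -> [58, 48, 42, 40, 15, 12, 6, -1, -10, -19] -> [58, 48, 42, 40, 15, 12, 6, -1]
  [-14, -13, 9] -> [14, 13, -9] -> [6, 5, -17] -> [-6, -5, 17] -> [17, -5, -6] -> [17, -5]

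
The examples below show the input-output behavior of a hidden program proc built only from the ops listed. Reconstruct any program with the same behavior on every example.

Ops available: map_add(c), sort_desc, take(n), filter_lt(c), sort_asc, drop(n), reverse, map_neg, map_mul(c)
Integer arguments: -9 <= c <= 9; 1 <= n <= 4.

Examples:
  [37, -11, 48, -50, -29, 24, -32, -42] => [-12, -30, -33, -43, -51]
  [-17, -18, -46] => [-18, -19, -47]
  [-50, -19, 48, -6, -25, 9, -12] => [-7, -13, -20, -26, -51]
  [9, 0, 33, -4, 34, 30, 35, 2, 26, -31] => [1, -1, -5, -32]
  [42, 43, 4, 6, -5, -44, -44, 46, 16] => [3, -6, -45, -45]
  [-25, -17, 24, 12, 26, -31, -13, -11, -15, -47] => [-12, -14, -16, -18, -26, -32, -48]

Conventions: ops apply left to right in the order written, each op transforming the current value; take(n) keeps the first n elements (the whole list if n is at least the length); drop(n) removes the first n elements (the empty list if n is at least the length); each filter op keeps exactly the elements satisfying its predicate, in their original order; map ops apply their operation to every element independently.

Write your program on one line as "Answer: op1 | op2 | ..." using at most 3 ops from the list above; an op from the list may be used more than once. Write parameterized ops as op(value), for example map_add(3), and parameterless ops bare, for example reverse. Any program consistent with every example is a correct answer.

filter_lt(6) | sort_desc | map_add(-1)

Check, running the answer program on each example:
  [37, -11, 48, -50, -29, 24, -32, -42] -> [-11, -50, -29, -32, -42] -> [-11, -29, -32, -42, -50] -> [-12, -30, -33, -43, -51]
  [-17, -18, -46] -> [-17, -18, -46] -> [-17, -18, -46] -> [-18, -19, -47]
  [-50, -19, 48, -6, -25, 9, -12] -> [-50, -19, -6, -25, -12] -> [-6, -12, -19, -25, -50] -> [-7, -13, -20, -26, -51]
  [9, 0, 33, -4, 34, 30, 35, 2, 26, -31] -> [0, -4, 2, -31] -> [2, 0, -4, -31] -> [1, -1, -5, -32]
  [42, 43, 4, 6, -5, -44, -44, 46, 16] -> [4, -5, -44, -44] -> [4, -5, -44, -44] -> [3, -6, -45, -45]
  [-25, -17, 24, 12, 26, -31, -13, -11, -15, -47] -> [-25, -17, -31, -13, -11, -15, -47] -> [-11, -13, -15, -17, -25, -31, -47] -> [-12, -14, -16, -18, -26, -32, -48]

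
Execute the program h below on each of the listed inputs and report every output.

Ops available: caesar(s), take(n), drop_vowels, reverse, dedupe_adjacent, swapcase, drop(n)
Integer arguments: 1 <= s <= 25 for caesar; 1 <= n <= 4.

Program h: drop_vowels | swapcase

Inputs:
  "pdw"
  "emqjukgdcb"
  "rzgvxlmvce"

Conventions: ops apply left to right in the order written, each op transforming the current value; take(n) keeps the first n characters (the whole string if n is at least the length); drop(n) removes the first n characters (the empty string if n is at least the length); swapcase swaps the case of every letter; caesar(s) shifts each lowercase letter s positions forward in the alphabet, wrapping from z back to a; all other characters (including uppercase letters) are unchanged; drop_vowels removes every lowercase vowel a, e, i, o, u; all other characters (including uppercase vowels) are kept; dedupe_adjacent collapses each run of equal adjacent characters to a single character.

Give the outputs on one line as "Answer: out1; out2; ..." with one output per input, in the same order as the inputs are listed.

"PDW"; "MQJKGDCB"; "RZGVXLMVC"

Execution, op by op:
  "pdw" -> "pdw" -> "PDW"
  "emqjukgdcb" -> "mqjkgdcb" -> "MQJKGDCB"
  "rzgvxlmvce" -> "rzgvxlmvc" -> "RZGVXLMVC"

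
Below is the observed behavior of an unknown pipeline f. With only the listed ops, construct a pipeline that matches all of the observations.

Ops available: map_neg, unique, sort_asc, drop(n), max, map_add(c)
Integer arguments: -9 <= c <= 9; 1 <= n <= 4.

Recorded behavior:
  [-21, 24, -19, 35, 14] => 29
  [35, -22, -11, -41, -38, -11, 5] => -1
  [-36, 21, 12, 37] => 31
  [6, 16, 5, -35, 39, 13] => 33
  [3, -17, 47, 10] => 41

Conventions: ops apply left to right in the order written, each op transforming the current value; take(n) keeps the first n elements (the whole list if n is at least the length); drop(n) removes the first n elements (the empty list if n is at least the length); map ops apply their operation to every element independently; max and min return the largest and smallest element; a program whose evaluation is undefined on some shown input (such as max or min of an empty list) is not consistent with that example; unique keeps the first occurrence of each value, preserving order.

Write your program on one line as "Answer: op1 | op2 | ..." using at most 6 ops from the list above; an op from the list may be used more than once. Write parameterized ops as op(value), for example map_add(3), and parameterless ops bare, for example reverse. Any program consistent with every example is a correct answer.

drop(1) | map_add(-1) | sort_asc | unique | map_add(-5) | max

Check, running the answer program on each example:
  [-21, 24, -19, 35, 14] -> [24, -19, 35, 14] -> [23, -20, 34, 13] -> [-20, 13, 23, 34] -> [-20, 13, 23, 34] -> [-25, 8, 18, 29] -> 29
  [35, -22, -11, -41, -38, -11, 5] -> [-22, -11, -41, -38, -11, 5] -> [-23, -12, -42, -39, -12, 4] -> [-42, -39, -23, -12, -12, 4] -> [-42, -39, -23, -12, 4] -> [-47, -44, -28, -17, -1] -> -1
  [-36, 21, 12, 37] -> [21, 12, 37] -> [20, 11, 36] -> [11, 20, 36] -> [11, 20, 36] -> [6, 15, 31] -> 31
  [6, 16, 5, -35, 39, 13] -> [16, 5, -35, 39, 13] -> [15, 4, -36, 38, 12] -> [-36, 4, 12, 15, 38] -> [-36, 4, 12, 15, 38] -> [-41, -1, 7, 10, 33] -> 33
  [3, -17, 47, 10] -> [-17, 47, 10] -> [-18, 46, 9] -> [-18, 9, 46] -> [-18, 9, 46] -> [-23, 4, 41] -> 41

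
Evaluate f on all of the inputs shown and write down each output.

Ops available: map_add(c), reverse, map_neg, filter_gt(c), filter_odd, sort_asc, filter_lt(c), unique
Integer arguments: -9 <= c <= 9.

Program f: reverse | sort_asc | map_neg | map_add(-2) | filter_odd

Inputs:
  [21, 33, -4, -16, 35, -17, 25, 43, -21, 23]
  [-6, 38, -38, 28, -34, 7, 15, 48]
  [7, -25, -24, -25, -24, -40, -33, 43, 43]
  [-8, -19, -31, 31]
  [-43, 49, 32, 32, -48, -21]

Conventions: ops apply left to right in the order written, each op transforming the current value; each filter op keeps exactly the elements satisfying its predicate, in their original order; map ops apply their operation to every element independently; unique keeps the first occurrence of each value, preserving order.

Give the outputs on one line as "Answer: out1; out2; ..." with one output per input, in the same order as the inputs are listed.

[19, 15, -23, -25, -27, -35, -37, -45]; [-9, -17]; [31, 23, 23, -9, -45, -45]; [29, 17, -33]; [41, 19, -51]

Execution, op by op:
  [21, 33, -4, -16, 35, -17, 25, 43, -21, 23] -> [23, -21, 43, 25, -17, 35, -16, -4, 33, 21] -> [-21, -17, -16, -4, 21, 23, 25, 33, 35, 43] -> [21, 17, 16, 4, -21, -23, -25, -33, -35, -43] -> [19, 15, 14, 2, -23, -25, -27, -35, -37, -45] -> [19, 15, -23, -25, -27, -35, -37, -45]
  [-6, 38, -38, 28, -34, 7, 15, 48] -> [48, 15, 7, -34, 28, -38, 38, -6] -> [-38, -34, -6, 7, 15, 28, 38, 48] -> [38, 34, 6, -7, -15, -28, -38, -48] -> [36, 32, 4, -9, -17, -30, -40, -50] -> [-9, -17]
  [7, -25, -24, -25, -24, -40, -33, 43, 43] -> [43, 43, -33, -40, -24, -25, -24, -25, 7] -> [-40, -33, -25, -25, -24, -24, 7, 43, 43] -> [40, 33, 25, 25, 24, 24, -7, -43, -43] -> [38, 31, 23, 23, 22, 22, -9, -45, -45] -> [31, 23, 23, -9, -45, -45]
  [-8, -19, -31, 31] -> [31, -31, -19, -8] -> [-31, -19, -8, 31] -> [31, 19, 8, -31] -> [29, 17, 6, -33] -> [29, 17, -33]
  [-43, 49, 32, 32, -48, -21] -> [-21, -48, 32, 32, 49, -43] -> [-48, -43, -21, 32, 32, 49] -> [48, 43, 21, -32, -32, -49] -> [46, 41, 19, -34, -34, -51] -> [41, 19, -51]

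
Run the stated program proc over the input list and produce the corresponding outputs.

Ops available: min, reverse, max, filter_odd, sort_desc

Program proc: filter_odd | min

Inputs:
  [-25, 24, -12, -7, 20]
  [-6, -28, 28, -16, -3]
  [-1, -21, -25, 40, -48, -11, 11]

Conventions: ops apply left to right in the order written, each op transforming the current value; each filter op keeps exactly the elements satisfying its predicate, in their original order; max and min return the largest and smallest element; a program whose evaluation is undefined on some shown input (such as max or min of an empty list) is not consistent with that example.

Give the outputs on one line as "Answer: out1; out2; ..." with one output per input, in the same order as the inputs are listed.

-25; -3; -25

Execution, op by op:
  [-25, 24, -12, -7, 20] -> [-25, -7] -> -25
  [-6, -28, 28, -16, -3] -> [-3] -> -3
  [-1, -21, -25, 40, -48, -11, 11] -> [-1, -21, -25, -11, 11] -> -25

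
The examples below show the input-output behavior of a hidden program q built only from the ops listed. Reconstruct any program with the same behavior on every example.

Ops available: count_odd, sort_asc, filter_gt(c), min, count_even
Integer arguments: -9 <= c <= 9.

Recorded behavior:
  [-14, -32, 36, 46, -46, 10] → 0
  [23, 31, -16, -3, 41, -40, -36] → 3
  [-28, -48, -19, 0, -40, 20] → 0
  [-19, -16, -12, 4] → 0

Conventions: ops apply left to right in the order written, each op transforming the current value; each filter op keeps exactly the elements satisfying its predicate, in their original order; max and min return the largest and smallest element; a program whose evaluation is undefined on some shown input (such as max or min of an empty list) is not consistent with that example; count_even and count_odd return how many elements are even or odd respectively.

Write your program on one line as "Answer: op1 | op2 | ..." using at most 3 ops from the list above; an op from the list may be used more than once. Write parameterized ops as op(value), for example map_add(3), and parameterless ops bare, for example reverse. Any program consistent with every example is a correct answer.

filter_gt(9) | sort_asc | count_odd

Check, running the answer program on each example:
  [-14, -32, 36, 46, -46, 10] -> [36, 46, 10] -> [10, 36, 46] -> 0
  [23, 31, -16, -3, 41, -40, -36] -> [23, 31, 41] -> [23, 31, 41] -> 3
  [-28, -48, -19, 0, -40, 20] -> [20] -> [20] -> 0
  [-19, -16, -12, 4] -> [] -> [] -> 0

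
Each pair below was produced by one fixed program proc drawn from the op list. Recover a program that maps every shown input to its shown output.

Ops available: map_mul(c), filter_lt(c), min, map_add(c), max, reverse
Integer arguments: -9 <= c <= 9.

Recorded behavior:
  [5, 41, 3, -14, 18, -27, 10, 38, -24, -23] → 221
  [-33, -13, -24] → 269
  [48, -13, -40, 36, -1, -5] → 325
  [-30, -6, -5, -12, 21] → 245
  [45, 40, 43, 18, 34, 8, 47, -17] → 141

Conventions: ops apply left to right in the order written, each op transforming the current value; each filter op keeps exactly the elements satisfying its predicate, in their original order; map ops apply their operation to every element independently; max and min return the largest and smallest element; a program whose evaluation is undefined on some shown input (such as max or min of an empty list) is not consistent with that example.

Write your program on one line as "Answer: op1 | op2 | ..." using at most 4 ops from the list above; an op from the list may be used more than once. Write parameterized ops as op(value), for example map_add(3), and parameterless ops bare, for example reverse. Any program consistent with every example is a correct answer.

reverse | map_mul(-8) | map_add(5) | max

Check, running the answer program on each example:
  [5, 41, 3, -14, 18, -27, 10, 38, -24, -23] -> [-23, -24, 38, 10, -27, 18, -14, 3, 41, 5] -> [184, 192, -304, -80, 216, -144, 112, -24, -328, -40] -> [189, 197, -299, -75, 221, -139, 117, -19, -323, -35] -> 221
  [-33, -13, -24] -> [-24, -13, -33] -> [192, 104, 264] -> [197, 109, 269] -> 269
  [48, -13, -40, 36, -1, -5] -> [-5, -1, 36, -40, -13, 48] -> [40, 8, -288, 320, 104, -384] -> [45, 13, -283, 325, 109, -379] -> 325
  [-30, -6, -5, -12, 21] -> [21, -12, -5, -6, -30] -> [-168, 96, 40, 48, 240] -> [-163, 101, 45, 53, 245] -> 245
  [45, 40, 43, 18, 34, 8, 47, -17] -> [-17, 47, 8, 34, 18, 43, 40, 45] -> [136, -376, -64, -272, -144, -344, -320, -360] -> [141, -371, -59, -267, -139, -339, -315, -355] -> 141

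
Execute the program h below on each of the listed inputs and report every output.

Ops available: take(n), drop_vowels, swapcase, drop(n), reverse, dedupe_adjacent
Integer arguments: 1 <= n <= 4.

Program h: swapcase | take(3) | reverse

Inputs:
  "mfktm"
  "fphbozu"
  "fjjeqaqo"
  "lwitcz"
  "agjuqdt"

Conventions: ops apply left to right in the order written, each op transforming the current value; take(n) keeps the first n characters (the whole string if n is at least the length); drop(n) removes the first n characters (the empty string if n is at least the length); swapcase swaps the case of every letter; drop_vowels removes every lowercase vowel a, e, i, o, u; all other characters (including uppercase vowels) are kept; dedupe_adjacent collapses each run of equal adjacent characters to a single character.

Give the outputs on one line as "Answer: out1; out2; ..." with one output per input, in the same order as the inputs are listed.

"KFM"; "HPF"; "JJF"; "IWL"; "JGA"

Execution, op by op:
  "mfktm" -> "MFKTM" -> "MFK" -> "KFM"
  "fphbozu" -> "FPHBOZU" -> "FPH" -> "HPF"
  "fjjeqaqo" -> "FJJEQAQO" -> "FJJ" -> "JJF"
  "lwitcz" -> "LWITCZ" -> "LWI" -> "IWL"
  "agjuqdt" -> "AGJUQDT" -> "AGJ" -> "JGA"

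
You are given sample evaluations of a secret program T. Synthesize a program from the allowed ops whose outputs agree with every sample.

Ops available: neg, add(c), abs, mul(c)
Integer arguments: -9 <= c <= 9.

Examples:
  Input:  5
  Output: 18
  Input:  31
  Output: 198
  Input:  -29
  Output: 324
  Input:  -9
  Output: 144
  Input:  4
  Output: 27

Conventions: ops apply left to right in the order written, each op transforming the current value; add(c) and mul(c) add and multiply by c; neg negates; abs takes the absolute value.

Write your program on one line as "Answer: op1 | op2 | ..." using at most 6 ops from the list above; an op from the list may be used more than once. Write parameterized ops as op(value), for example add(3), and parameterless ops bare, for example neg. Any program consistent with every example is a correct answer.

add(-8) | abs | mul(3) | mul(3) | add(-9)

Check, running the answer program on each example:
  5 -> -3 -> 3 -> 9 -> 27 -> 18
  31 -> 23 -> 23 -> 69 -> 207 -> 198
  -29 -> -37 -> 37 -> 111 -> 333 -> 324
  -9 -> -17 -> 17 -> 51 -> 153 -> 144
  4 -> -4 -> 4 -> 12 -> 36 -> 27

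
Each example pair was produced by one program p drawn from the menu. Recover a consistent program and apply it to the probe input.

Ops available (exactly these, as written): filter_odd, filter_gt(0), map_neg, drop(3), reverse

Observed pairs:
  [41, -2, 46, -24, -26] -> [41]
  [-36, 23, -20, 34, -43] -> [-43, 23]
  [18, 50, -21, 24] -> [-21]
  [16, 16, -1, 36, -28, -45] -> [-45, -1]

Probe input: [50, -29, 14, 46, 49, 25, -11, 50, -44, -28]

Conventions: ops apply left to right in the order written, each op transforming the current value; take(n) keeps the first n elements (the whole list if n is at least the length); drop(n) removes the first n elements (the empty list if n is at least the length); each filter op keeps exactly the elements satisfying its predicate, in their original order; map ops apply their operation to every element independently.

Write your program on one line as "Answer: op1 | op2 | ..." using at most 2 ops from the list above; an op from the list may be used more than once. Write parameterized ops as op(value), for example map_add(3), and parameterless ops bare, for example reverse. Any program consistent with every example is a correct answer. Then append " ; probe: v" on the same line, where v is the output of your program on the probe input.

reverse | filter_odd ; probe: [-11, 25, 49, -29]

Check, running the answer program on each example:
  [41, -2, 46, -24, -26] -> [-26, -24, 46, -2, 41] -> [41]
  [-36, 23, -20, 34, -43] -> [-43, 34, -20, 23, -36] -> [-43, 23]
  [18, 50, -21, 24] -> [24, -21, 50, 18] -> [-21]
  [16, 16, -1, 36, -28, -45] -> [-45, -28, 36, -1, 16, 16] -> [-45, -1]
  probe: [50, -29, 14, 46, 49, 25, -11, 50, -44, -28] -> [-28, -44, 50, -11, 25, 49, 46, 14, -29, 50] -> [-11, 25, 49, -29]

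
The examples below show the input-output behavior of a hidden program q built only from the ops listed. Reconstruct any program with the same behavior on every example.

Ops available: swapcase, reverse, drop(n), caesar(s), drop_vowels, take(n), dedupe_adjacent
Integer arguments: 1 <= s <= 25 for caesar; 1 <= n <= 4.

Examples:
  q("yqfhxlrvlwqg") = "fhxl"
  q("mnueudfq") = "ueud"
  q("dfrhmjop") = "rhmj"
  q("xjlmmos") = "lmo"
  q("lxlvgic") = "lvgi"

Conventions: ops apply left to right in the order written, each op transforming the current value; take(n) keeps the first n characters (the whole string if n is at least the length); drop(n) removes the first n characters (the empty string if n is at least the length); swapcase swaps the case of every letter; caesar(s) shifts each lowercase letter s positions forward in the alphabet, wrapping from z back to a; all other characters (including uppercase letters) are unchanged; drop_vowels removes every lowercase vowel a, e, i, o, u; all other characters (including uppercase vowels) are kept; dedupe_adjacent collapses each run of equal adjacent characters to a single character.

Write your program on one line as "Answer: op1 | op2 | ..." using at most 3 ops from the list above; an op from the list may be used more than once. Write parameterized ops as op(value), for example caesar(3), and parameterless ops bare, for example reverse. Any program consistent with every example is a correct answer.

drop(2) | take(4) | dedupe_adjacent

Check, running the answer program on each example:
  "yqfhxlrvlwqg" -> "fhxlrvlwqg" -> "fhxl" -> "fhxl"
  "mnueudfq" -> "ueudfq" -> "ueud" -> "ueud"
  "dfrhmjop" -> "rhmjop" -> "rhmj" -> "rhmj"
  "xjlmmos" -> "lmmos" -> "lmmo" -> "lmo"
  "lxlvgic" -> "lvgic" -> "lvgi" -> "lvgi"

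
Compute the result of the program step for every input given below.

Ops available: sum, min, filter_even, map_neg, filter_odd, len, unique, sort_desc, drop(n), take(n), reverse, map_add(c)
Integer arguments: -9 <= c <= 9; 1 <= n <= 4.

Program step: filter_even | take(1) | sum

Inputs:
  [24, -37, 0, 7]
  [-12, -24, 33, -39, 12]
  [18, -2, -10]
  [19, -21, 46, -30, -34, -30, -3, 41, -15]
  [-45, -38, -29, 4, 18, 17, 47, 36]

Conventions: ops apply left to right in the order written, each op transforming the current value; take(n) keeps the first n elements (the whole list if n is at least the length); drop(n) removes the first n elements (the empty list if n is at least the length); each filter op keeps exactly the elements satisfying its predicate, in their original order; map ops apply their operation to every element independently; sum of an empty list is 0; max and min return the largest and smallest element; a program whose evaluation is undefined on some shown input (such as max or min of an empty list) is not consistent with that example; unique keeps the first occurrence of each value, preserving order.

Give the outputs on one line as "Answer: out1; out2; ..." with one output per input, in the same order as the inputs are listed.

24; -12; 18; 46; -38

Execution, op by op:
  [24, -37, 0, 7] -> [24, 0] -> [24] -> 24
  [-12, -24, 33, -39, 12] -> [-12, -24, 12] -> [-12] -> -12
  [18, -2, -10] -> [18, -2, -10] -> [18] -> 18
  [19, -21, 46, -30, -34, -30, -3, 41, -15] -> [46, -30, -34, -30] -> [46] -> 46
  [-45, -38, -29, 4, 18, 17, 47, 36] -> [-38, 4, 18, 36] -> [-38] -> -38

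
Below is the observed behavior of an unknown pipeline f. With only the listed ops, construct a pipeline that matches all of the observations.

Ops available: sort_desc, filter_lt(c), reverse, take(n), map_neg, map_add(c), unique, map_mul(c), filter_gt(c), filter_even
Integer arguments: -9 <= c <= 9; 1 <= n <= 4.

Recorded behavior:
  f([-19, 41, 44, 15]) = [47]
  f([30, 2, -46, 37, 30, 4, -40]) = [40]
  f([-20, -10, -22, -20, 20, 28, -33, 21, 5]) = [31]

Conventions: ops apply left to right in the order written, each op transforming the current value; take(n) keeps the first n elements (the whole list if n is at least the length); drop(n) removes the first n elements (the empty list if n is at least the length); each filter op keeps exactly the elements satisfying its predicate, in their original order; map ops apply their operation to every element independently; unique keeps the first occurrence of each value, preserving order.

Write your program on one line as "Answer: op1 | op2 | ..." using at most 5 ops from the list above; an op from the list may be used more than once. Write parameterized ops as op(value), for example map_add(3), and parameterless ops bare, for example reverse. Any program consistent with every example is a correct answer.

filter_gt(3) | sort_desc | map_add(3) | take(1)

Check, running the answer program on each example:
  [-19, 41, 44, 15] -> [41, 44, 15] -> [44, 41, 15] -> [47, 44, 18] -> [47]
  [30, 2, -46, 37, 30, 4, -40] -> [30, 37, 30, 4] -> [37, 30, 30, 4] -> [40, 33, 33, 7] -> [40]
  [-20, -10, -22, -20, 20, 28, -33, 21, 5] -> [20, 28, 21, 5] -> [28, 21, 20, 5] -> [31, 24, 23, 8] -> [31]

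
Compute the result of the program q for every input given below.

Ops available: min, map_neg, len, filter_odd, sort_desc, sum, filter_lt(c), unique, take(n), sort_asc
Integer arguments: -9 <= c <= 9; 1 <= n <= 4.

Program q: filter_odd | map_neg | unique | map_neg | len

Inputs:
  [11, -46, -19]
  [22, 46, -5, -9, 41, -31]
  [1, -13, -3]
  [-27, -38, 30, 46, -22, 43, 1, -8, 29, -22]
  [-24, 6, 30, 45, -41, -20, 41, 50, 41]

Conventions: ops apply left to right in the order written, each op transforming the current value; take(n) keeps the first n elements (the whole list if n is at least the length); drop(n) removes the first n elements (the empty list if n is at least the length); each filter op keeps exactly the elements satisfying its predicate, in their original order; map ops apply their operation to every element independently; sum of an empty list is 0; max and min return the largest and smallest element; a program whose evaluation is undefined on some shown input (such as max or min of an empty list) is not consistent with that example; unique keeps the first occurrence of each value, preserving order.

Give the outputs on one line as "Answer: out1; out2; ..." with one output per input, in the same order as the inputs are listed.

2; 4; 3; 4; 3

Execution, op by op:
  [11, -46, -19] -> [11, -19] -> [-11, 19] -> [-11, 19] -> [11, -19] -> 2
  [22, 46, -5, -9, 41, -31] -> [-5, -9, 41, -31] -> [5, 9, -41, 31] -> [5, 9, -41, 31] -> [-5, -9, 41, -31] -> 4
  [1, -13, -3] -> [1, -13, -3] -> [-1, 13, 3] -> [-1, 13, 3] -> [1, -13, -3] -> 3
  [-27, -38, 30, 46, -22, 43, 1, -8, 29, -22] -> [-27, 43, 1, 29] -> [27, -43, -1, -29] -> [27, -43, -1, -29] -> [-27, 43, 1, 29] -> 4
  [-24, 6, 30, 45, -41, -20, 41, 50, 41] -> [45, -41, 41, 41] -> [-45, 41, -41, -41] -> [-45, 41, -41] -> [45, -41, 41] -> 3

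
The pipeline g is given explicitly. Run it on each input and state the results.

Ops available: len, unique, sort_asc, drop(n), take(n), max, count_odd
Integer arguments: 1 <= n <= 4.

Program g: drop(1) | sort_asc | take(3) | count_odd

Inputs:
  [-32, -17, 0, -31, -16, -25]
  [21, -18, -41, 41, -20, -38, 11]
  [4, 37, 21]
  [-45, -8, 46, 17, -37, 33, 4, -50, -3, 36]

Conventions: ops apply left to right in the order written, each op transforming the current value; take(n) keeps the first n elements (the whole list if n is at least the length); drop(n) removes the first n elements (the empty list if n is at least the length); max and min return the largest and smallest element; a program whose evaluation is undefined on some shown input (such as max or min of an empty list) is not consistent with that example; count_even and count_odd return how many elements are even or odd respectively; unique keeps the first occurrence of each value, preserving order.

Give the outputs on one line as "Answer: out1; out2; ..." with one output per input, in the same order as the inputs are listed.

3; 1; 2; 1

Execution, op by op:
  [-32, -17, 0, -31, -16, -25] -> [-17, 0, -31, -16, -25] -> [-31, -25, -17, -16, 0] -> [-31, -25, -17] -> 3
  [21, -18, -41, 41, -20, -38, 11] -> [-18, -41, 41, -20, -38, 11] -> [-41, -38, -20, -18, 11, 41] -> [-41, -38, -20] -> 1
  [4, 37, 21] -> [37, 21] -> [21, 37] -> [21, 37] -> 2
  [-45, -8, 46, 17, -37, 33, 4, -50, -3, 36] -> [-8, 46, 17, -37, 33, 4, -50, -3, 36] -> [-50, -37, -8, -3, 4, 17, 33, 36, 46] -> [-50, -37, -8] -> 1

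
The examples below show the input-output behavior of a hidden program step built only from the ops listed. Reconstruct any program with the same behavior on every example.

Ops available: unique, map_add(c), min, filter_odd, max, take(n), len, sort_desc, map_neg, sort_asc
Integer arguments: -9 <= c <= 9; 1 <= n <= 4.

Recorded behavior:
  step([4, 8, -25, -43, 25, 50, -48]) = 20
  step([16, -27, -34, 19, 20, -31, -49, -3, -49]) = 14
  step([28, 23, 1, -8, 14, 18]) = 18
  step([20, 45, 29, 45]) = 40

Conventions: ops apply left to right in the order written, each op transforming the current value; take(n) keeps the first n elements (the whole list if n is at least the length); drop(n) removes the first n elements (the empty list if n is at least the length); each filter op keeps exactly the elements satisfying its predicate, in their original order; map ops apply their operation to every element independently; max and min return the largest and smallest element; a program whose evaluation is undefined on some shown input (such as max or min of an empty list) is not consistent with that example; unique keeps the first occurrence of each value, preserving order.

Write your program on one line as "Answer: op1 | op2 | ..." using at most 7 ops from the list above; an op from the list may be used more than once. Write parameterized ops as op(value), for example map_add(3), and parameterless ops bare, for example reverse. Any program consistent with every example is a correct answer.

sort_asc | filter_odd | map_add(-3) | map_add(2) | map_add(-4) | max

Check, running the answer program on each example:
  [4, 8, -25, -43, 25, 50, -48] -> [-48, -43, -25, 4, 8, 25, 50] -> [-43, -25, 25] -> [-46, -28, 22] -> [-44, -26, 24] -> [-48, -30, 20] -> 20
  [16, -27, -34, 19, 20, -31, -49, -3, -49] -> [-49, -49, -34, -31, -27, -3, 16, 19, 20] -> [-49, -49, -31, -27, -3, 19] -> [-52, -52, -34, -30, -6, 16] -> [-50, -50, -32, -28, -4, 18] -> [-54, -54, -36, -32, -8, 14] -> 14
  [28, 23, 1, -8, 14, 18] -> [-8, 1, 14, 18, 23, 28] -> [1, 23] -> [-2, 20] -> [0, 22] -> [-4, 18] -> 18
  [20, 45, 29, 45] -> [20, 29, 45, 45] -> [29, 45, 45] -> [26, 42, 42] -> [28, 44, 44] -> [24, 40, 40] -> 40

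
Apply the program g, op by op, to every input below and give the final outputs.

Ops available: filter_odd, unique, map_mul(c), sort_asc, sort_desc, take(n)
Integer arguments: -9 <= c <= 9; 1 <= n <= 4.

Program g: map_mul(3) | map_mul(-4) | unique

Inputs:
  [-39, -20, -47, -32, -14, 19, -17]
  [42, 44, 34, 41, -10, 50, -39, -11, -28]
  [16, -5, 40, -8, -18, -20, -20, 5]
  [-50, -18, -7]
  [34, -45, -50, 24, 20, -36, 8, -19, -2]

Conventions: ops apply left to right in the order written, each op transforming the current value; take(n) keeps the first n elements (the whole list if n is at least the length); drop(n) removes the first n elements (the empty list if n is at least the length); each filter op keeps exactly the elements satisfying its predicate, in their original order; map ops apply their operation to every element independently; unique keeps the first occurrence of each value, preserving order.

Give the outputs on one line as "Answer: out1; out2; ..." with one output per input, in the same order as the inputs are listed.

[468, 240, 564, 384, 168, -228, 204]; [-504, -528, -408, -492, 120, -600, 468, 132, 336]; [-192, 60, -480, 96, 216, 240, -60]; [600, 216, 84]; [-408, 540, 600, -288, -240, 432, -96, 228, 24]

Execution, op by op:
  [-39, -20, -47, -32, -14, 19, -17] -> [-117, -60, -141, -96, -42, 57, -51] -> [468, 240, 564, 384, 168, -228, 204] -> [468, 240, 564, 384, 168, -228, 204]
  [42, 44, 34, 41, -10, 50, -39, -11, -28] -> [126, 132, 102, 123, -30, 150, -117, -33, -84] -> [-504, -528, -408, -492, 120, -600, 468, 132, 336] -> [-504, -528, -408, -492, 120, -600, 468, 132, 336]
  [16, -5, 40, -8, -18, -20, -20, 5] -> [48, -15, 120, -24, -54, -60, -60, 15] -> [-192, 60, -480, 96, 216, 240, 240, -60] -> [-192, 60, -480, 96, 216, 240, -60]
  [-50, -18, -7] -> [-150, -54, -21] -> [600, 216, 84] -> [600, 216, 84]
  [34, -45, -50, 24, 20, -36, 8, -19, -2] -> [102, -135, -150, 72, 60, -108, 24, -57, -6] -> [-408, 540, 600, -288, -240, 432, -96, 228, 24] -> [-408, 540, 600, -288, -240, 432, -96, 228, 24]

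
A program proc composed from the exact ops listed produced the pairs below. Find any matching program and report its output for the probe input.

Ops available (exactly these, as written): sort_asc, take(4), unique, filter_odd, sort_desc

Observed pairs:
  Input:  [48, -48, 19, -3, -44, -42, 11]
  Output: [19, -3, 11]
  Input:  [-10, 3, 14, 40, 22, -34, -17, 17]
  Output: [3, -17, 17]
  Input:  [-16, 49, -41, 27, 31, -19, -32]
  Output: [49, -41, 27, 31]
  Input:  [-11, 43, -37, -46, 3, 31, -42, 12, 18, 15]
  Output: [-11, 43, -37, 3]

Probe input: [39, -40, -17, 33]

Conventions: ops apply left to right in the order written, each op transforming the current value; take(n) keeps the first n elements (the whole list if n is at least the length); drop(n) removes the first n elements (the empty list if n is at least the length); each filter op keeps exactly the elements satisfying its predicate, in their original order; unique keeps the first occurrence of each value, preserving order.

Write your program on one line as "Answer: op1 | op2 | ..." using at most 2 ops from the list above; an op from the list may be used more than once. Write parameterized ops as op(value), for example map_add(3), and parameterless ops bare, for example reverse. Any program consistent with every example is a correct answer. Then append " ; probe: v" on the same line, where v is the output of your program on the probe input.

filter_odd | take(4) ; probe: [39, -17, 33]

Check, running the answer program on each example:
  [48, -48, 19, -3, -44, -42, 11] -> [19, -3, 11] -> [19, -3, 11]
  [-10, 3, 14, 40, 22, -34, -17, 17] -> [3, -17, 17] -> [3, -17, 17]
  [-16, 49, -41, 27, 31, -19, -32] -> [49, -41, 27, 31, -19] -> [49, -41, 27, 31]
  [-11, 43, -37, -46, 3, 31, -42, 12, 18, 15] -> [-11, 43, -37, 3, 31, 15] -> [-11, 43, -37, 3]
  probe: [39, -40, -17, 33] -> [39, -17, 33] -> [39, -17, 33]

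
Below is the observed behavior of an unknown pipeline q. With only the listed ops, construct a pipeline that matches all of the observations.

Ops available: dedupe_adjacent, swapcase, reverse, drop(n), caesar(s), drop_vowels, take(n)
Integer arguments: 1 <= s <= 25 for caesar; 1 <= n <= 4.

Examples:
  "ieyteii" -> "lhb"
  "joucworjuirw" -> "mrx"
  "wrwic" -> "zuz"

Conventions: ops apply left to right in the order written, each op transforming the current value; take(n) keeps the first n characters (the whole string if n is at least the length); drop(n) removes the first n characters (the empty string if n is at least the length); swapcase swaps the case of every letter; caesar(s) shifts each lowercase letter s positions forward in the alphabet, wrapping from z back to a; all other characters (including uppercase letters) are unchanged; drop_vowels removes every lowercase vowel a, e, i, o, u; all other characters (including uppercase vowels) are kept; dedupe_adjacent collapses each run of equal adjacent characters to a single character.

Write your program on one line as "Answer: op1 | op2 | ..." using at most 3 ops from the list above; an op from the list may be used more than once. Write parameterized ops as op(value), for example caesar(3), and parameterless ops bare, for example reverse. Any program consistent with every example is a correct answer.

take(3) | caesar(3)

Check, running the answer program on each example:
  "ieyteii" -> "iey" -> "lhb"
  "joucworjuirw" -> "jou" -> "mrx"
  "wrwic" -> "wrw" -> "zuz"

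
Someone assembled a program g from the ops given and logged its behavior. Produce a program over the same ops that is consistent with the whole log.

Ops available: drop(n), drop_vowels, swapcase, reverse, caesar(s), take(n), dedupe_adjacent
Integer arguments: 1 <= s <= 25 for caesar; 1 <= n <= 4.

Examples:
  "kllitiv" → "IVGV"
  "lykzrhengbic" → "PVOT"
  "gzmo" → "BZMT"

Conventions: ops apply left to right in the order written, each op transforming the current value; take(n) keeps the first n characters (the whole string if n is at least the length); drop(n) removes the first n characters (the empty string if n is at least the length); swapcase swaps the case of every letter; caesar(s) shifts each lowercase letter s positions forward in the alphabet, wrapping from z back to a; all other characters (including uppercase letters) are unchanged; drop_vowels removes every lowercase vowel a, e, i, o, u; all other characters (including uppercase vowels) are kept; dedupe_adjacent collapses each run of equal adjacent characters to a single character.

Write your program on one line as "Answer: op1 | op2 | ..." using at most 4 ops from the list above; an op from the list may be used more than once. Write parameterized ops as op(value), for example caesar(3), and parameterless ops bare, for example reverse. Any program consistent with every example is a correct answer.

reverse | caesar(13) | swapcase | take(4)

Check, running the answer program on each example:
  "kllitiv" -> "vitillk" -> "ivgvyyx" -> "IVGVYYX" -> "IVGV"
  "lykzrhengbic" -> "cibgnehrzkyl" -> "pvotaruemxly" -> "PVOTARUEMXLY" -> "PVOT"
  "gzmo" -> "omzg" -> "bzmt" -> "BZMT" -> "BZMT"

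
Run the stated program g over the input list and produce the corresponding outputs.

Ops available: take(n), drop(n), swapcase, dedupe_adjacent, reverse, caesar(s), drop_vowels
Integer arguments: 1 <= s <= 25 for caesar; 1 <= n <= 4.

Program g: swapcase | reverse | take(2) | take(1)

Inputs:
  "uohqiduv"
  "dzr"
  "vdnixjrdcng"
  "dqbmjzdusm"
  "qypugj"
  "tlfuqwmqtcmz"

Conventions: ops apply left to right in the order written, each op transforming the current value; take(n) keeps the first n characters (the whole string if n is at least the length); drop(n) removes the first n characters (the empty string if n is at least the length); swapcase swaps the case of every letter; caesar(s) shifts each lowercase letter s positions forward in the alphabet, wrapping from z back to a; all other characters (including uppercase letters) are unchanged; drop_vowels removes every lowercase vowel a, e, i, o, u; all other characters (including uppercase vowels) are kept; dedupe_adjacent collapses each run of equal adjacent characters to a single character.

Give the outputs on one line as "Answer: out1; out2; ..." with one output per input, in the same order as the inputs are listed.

"V"; "R"; "G"; "M"; "J"; "Z"

Execution, op by op:
  "uohqiduv" -> "UOHQIDUV" -> "VUDIQHOU" -> "VU" -> "V"
  "dzr" -> "DZR" -> "RZD" -> "RZ" -> "R"
  "vdnixjrdcng" -> "VDNIXJRDCNG" -> "GNCDRJXINDV" -> "GN" -> "G"
  "dqbmjzdusm" -> "DQBMJZDUSM" -> "MSUDZJMBQD" -> "MS" -> "M"
  "qypugj" -> "QYPUGJ" -> "JGUPYQ" -> "JG" -> "J"
  "tlfuqwmqtcmz" -> "TLFUQWMQTCMZ" -> "ZMCTQMWQUFLT" -> "ZM" -> "Z"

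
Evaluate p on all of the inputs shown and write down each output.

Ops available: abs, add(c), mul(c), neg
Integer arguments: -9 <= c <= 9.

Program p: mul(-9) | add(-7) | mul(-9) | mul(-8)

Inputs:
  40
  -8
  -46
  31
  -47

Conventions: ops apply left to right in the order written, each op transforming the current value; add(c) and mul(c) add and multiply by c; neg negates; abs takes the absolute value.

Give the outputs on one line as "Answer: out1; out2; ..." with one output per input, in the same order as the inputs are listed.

Execution, op by op:
  40 -> -360 -> -367 -> 3303 -> -26424
  -8 -> 72 -> 65 -> -585 -> 4680
  -46 -> 414 -> 407 -> -3663 -> 29304
  31 -> -279 -> -286 -> 2574 -> -20592
  -47 -> 423 -> 416 -> -3744 -> 29952

-26424; 4680; 29304; -20592; 29952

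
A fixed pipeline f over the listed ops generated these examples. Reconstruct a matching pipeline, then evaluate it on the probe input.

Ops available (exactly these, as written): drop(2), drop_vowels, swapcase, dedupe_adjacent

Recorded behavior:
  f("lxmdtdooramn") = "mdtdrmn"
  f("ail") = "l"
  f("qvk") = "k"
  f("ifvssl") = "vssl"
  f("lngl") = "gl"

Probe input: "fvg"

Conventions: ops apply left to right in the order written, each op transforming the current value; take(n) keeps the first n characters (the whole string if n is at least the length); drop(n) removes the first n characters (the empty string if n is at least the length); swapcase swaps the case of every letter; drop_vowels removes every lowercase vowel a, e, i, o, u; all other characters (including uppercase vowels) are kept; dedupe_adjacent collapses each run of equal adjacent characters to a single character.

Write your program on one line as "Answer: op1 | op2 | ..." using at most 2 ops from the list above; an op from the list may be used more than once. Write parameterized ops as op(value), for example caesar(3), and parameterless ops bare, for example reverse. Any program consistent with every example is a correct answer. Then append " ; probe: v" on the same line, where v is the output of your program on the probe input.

drop(2) | drop_vowels ; probe: "g"

Check, running the answer program on each example:
  "lxmdtdooramn" -> "mdtdooramn" -> "mdtdrmn"
  "ail" -> "l" -> "l"
  "qvk" -> "k" -> "k"
  "ifvssl" -> "vssl" -> "vssl"
  "lngl" -> "gl" -> "gl"
  probe: "fvg" -> "g" -> "g"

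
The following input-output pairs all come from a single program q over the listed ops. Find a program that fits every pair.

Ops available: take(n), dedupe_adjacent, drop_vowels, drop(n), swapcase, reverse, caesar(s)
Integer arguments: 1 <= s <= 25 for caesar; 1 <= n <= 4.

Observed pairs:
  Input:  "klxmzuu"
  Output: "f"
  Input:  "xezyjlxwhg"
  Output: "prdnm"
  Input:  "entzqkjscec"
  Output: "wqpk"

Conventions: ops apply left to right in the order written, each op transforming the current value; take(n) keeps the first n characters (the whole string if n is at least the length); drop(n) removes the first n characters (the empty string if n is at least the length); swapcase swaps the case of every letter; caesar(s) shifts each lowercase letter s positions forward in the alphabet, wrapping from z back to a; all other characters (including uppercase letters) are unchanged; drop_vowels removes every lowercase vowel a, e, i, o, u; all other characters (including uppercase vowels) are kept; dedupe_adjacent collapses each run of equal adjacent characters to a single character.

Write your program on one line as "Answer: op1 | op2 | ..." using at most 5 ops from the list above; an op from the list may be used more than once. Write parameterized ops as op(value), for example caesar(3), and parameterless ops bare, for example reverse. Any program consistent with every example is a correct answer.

caesar(12) | drop_vowels | drop(4) | caesar(20) | drop_vowels

Check, running the answer program on each example:
  "klxmzuu" -> "wxjylgg" -> "wxjylgg" -> "lgg" -> "faa" -> "f"
  "xezyjlxwhg" -> "jqlkvxjits" -> "jqlkvxjts" -> "vxjts" -> "prdnm" -> "prdnm"
  "entzqkjscec" -> "qzflcwveoqo" -> "qzflcwvq" -> "cwvq" -> "wqpk" -> "wqpk"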